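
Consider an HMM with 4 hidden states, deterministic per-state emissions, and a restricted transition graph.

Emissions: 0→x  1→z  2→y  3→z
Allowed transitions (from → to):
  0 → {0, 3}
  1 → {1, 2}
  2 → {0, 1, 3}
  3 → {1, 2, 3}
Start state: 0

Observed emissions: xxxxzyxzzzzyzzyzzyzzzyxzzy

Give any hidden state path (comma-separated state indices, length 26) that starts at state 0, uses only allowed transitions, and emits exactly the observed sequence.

0,0,0,0,3,2,0,3,3,1,1,2,1,1,2,3,1,2,3,1,1,2,0,3,3,2

  0: obs=x cand={0} pick 0 [start]
  1: obs=x cand={0} pick 0 [0->0 ok]
  2: obs=x cand={0} pick 0 [0->0 ok]
  3: obs=x cand={0} pick 0 [0->0 ok]
  4: obs=z cand={1,3} pick 3 [0->3 ok]
  5: obs=y cand={2} pick 2 [3->2 ok]
  6: obs=x cand={0} pick 0 [2->0 ok]
  7: obs=z cand={1,3} pick 3 [0->3 ok]
  8: obs=z cand={1,3} pick 3 [3->3 ok]
  9: obs=z cand={1,3} pick 1 [3->1 ok]
  10: obs=z cand={1,3} pick 1 [1->1 ok]
  11: obs=y cand={2} pick 2 [1->2 ok]
  12: obs=z cand={1,3} pick 1 [2->1 ok]
  13: obs=z cand={1,3} pick 1 [1->1 ok]
  14: obs=y cand={2} pick 2 [1->2 ok]
  15: obs=z cand={1,3} pick 3 [2->3 ok]
  16: obs=z cand={1,3} pick 1 [3->1 ok]
  17: obs=y cand={2} pick 2 [1->2 ok]
  18: obs=z cand={1,3} pick 3 [2->3 ok]
  19: obs=z cand={1,3} pick 1 [3->1 ok]
  20: obs=z cand={1,3} pick 1 [1->1 ok]
  21: obs=y cand={2} pick 2 [1->2 ok]
  22: obs=x cand={0} pick 0 [2->0 ok]
  23: obs=z cand={1,3} pick 3 [0->3 ok]
  24: obs=z cand={1,3} pick 3 [3->3 ok]
  25: obs=y cand={2} pick 2 [3->2 ok]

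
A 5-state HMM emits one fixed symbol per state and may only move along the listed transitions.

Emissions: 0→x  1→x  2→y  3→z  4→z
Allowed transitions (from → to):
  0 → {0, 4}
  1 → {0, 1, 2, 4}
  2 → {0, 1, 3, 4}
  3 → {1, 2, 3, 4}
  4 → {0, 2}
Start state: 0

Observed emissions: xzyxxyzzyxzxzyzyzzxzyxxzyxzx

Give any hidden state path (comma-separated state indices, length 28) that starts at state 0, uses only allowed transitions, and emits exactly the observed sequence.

  pos 0: x in {0,1}, choose 0; start
  pos 1: z in {3,4}, choose 4; 0->4 ok
  pos 2: y in {2}, choose 2; 4->2 ok
  pos 3: x in {0,1}, choose 1; 2->1 ok
  pos 4: x in {0,1}, choose 1; 1->1 ok
  pos 5: y in {2}, choose 2; 1->2 ok
  pos 6: z in {3,4}, choose 3; 2->3 ok
  pos 7: z in {3,4}, choose 3; 3->3 ok
  pos 8: y in {2}, choose 2; 3->2 ok
  pos 9: x in {0,1}, choose 0; 2->0 ok
  pos 10: z in {3,4}, choose 4; 0->4 ok
  pos 11: x in {0,1}, choose 0; 4->0 ok
  pos 12: z in {3,4}, choose 4; 0->4 ok
  pos 13: y in {2}, choose 2; 4->2 ok
  pos 14: z in {3,4}, choose 4; 2->4 ok
  pos 15: y in {2}, choose 2; 4->2 ok
  pos 16: z in {3,4}, choose 3; 2->3 ok
  pos 17: z in {3,4}, choose 4; 3->4 ok
  pos 18: x in {0,1}, choose 0; 4->0 ok
  pos 19: z in {3,4}, choose 4; 0->4 ok
  pos 20: y in {2}, choose 2; 4->2 ok
  pos 21: x in {0,1}, choose 1; 2->1 ok
  pos 22: x in {0,1}, choose 1; 1->1 ok
  pos 23: z in {3,4}, choose 4; 1->4 ok
  pos 24: y in {2}, choose 2; 4->2 ok
  pos 25: x in {0,1}, choose 1; 2->1 ok
  pos 26: z in {3,4}, choose 4; 1->4 ok
  pos 27: x in {0,1}, choose 0; 4->0 ok

0,4,2,1,1,2,3,3,2,0,4,0,4,2,4,2,3,4,0,4,2,1,1,4,2,1,4,0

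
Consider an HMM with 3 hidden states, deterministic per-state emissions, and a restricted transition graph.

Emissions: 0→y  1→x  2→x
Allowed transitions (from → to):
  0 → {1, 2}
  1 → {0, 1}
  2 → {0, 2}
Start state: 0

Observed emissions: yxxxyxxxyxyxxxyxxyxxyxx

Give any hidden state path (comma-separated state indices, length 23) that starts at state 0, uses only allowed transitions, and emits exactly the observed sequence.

  t0 'y' -> {0}, take 0 (start)
  t1 'x' -> {1,2}, take 2 (0->2 ok)
  t2 'x' -> {1,2}, take 2 (2->2 ok)
  t3 'x' -> {1,2}, take 2 (2->2 ok)
  t4 'y' -> {0}, take 0 (2->0 ok)
  t5 'x' -> {1,2}, take 1 (0->1 ok)
  t6 'x' -> {1,2}, take 1 (1->1 ok)
  t7 'x' -> {1,2}, take 1 (1->1 ok)
  t8 'y' -> {0}, take 0 (1->0 ok)
  t9 'x' -> {1,2}, take 2 (0->2 ok)
  t10 'y' -> {0}, take 0 (2->0 ok)
  t11 'x' -> {1,2}, take 1 (0->1 ok)
  t12 'x' -> {1,2}, take 1 (1->1 ok)
  t13 'x' -> {1,2}, take 1 (1->1 ok)
  t14 'y' -> {0}, take 0 (1->0 ok)
  t15 'x' -> {1,2}, take 2 (0->2 ok)
  t16 'x' -> {1,2}, take 2 (2->2 ok)
  t17 'y' -> {0}, take 0 (2->0 ok)
  t18 'x' -> {1,2}, take 2 (0->2 ok)
  t19 'x' -> {1,2}, take 2 (2->2 ok)
  t20 'y' -> {0}, take 0 (2->0 ok)
  t21 'x' -> {1,2}, take 2 (0->2 ok)
  t22 'x' -> {1,2}, take 2 (2->2 ok)

0,2,2,2,0,1,1,1,0,2,0,1,1,1,0,2,2,0,2,2,0,2,2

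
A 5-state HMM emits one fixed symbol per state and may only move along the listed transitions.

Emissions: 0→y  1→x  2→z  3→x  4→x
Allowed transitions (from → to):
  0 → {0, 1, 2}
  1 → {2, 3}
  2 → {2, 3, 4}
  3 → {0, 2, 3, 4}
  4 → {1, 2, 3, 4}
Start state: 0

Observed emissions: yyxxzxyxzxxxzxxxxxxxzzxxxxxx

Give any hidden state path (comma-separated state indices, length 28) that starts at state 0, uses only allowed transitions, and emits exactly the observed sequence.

  [0] y  {0}  => 0  start
  [1] y  {0}  => 0  0->0 ok
  [2] x  {1,3,4}  => 1  0->1 ok
  [3] x  {1,3,4}  => 3  1->3 ok
  [4] z  {2}  => 2  3->2 ok
  [5] x  {1,3,4}  => 3  2->3 ok
  [6] y  {0}  => 0  3->0 ok
  [7] x  {1,3,4}  => 1  0->1 ok
  [8] z  {2}  => 2  1->2 ok
  [9] x  {1,3,4}  => 4  2->4 ok
  [10] x  {1,3,4}  => 4  4->4 ok
  [11] x  {1,3,4}  => 3  4->3 ok
  [12] z  {2}  => 2  3->2 ok
  [13] x  {1,3,4}  => 3  2->3 ok
  [14] x  {1,3,4}  => 3  3->3 ok
  [15] x  {1,3,4}  => 3  3->3 ok
  [16] x  {1,3,4}  => 3  3->3 ok
  [17] x  {1,3,4}  => 4  3->4 ok
  [18] x  {1,3,4}  => 4  4->4 ok
  [19] x  {1,3,4}  => 1  4->1 ok
  [20] z  {2}  => 2  1->2 ok
  [21] z  {2}  => 2  2->2 ok
  [22] x  {1,3,4}  => 3  2->3 ok
  [23] x  {1,3,4}  => 3  3->3 ok
  [24] x  {1,3,4}  => 4  3->4 ok
  [25] x  {1,3,4}  => 1  4->1 ok
  [26] x  {1,3,4}  => 3  1->3 ok
  [27] x  {1,3,4}  => 4  3->4 ok

0,0,1,3,2,3,0,1,2,4,4,3,2,3,3,3,3,4,4,1,2,2,3,3,4,1,3,4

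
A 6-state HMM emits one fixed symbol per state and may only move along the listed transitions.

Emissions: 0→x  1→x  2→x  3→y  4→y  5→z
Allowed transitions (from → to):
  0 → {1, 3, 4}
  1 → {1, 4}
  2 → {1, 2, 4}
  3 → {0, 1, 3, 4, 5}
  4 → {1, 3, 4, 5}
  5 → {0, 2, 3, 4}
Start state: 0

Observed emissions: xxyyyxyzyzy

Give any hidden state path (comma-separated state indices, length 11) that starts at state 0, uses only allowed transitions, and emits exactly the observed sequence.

  [0] x  {0,1,2}  => 0  start
  [1] x  {0,1,2}  => 1  0->1 ok
  [2] y  {3,4}  => 4  1->4 ok
  [3] y  {3,4}  => 4  4->4 ok
  [4] y  {3,4}  => 3  4->3 ok
  [5] x  {0,1,2}  => 0  3->0 ok
  [6] y  {3,4}  => 4  0->4 ok
  [7] z  {5}  => 5  4->5 ok
  [8] y  {3,4}  => 4  5->4 ok
  [9] z  {5}  => 5  4->5 ok
  [10] y  {3,4}  => 3  5->3 ok

0,1,4,4,3,0,4,5,4,5,3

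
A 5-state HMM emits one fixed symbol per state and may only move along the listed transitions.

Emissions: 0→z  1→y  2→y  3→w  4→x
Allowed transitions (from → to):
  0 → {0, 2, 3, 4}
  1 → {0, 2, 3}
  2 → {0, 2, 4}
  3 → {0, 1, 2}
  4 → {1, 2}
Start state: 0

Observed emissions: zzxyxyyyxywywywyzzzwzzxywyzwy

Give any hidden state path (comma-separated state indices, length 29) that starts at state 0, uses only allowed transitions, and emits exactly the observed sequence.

0,0,4,2,4,1,2,2,4,1,3,1,3,1,3,2,0,0,0,3,0,0,4,1,3,2,0,3,1

  t0 'z' -> {0}, take 0 (start)
  t1 'z' -> {0}, take 0 (0->0 ok)
  t2 'x' -> {4}, take 4 (0->4 ok)
  t3 'y' -> {1,2}, take 2 (4->2 ok)
  t4 'x' -> {4}, take 4 (2->4 ok)
  t5 'y' -> {1,2}, take 1 (4->1 ok)
  t6 'y' -> {1,2}, take 2 (1->2 ok)
  t7 'y' -> {1,2}, take 2 (2->2 ok)
  t8 'x' -> {4}, take 4 (2->4 ok)
  t9 'y' -> {1,2}, take 1 (4->1 ok)
  t10 'w' -> {3}, take 3 (1->3 ok)
  t11 'y' -> {1,2}, take 1 (3->1 ok)
  t12 'w' -> {3}, take 3 (1->3 ok)
  t13 'y' -> {1,2}, take 1 (3->1 ok)
  t14 'w' -> {3}, take 3 (1->3 ok)
  t15 'y' -> {1,2}, take 2 (3->2 ok)
  t16 'z' -> {0}, take 0 (2->0 ok)
  t17 'z' -> {0}, take 0 (0->0 ok)
  t18 'z' -> {0}, take 0 (0->0 ok)
  t19 'w' -> {3}, take 3 (0->3 ok)
  t20 'z' -> {0}, take 0 (3->0 ok)
  t21 'z' -> {0}, take 0 (0->0 ok)
  t22 'x' -> {4}, take 4 (0->4 ok)
  t23 'y' -> {1,2}, take 1 (4->1 ok)
  t24 'w' -> {3}, take 3 (1->3 ok)
  t25 'y' -> {1,2}, take 2 (3->2 ok)
  t26 'z' -> {0}, take 0 (2->0 ok)
  t27 'w' -> {3}, take 3 (0->3 ok)
  t28 'y' -> {1,2}, take 1 (3->1 ok)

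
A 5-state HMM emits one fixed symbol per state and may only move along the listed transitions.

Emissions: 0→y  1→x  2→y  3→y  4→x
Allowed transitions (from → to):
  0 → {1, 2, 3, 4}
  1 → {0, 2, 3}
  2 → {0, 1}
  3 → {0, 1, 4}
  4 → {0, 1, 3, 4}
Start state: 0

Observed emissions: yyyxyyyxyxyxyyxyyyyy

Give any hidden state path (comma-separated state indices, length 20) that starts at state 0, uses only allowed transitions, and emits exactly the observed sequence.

0,3,0,4,0,2,0,4,3,4,3,1,2,0,4,0,3,0,3,0

  0: obs=y cand={0,2,3} pick 0 [start]
  1: obs=y cand={0,2,3} pick 3 [0->3 ok]
  2: obs=y cand={0,2,3} pick 0 [3->0 ok]
  3: obs=x cand={1,4} pick 4 [0->4 ok]
  4: obs=y cand={0,2,3} pick 0 [4->0 ok]
  5: obs=y cand={0,2,3} pick 2 [0->2 ok]
  6: obs=y cand={0,2,3} pick 0 [2->0 ok]
  7: obs=x cand={1,4} pick 4 [0->4 ok]
  8: obs=y cand={0,2,3} pick 3 [4->3 ok]
  9: obs=x cand={1,4} pick 4 [3->4 ok]
  10: obs=y cand={0,2,3} pick 3 [4->3 ok]
  11: obs=x cand={1,4} pick 1 [3->1 ok]
  12: obs=y cand={0,2,3} pick 2 [1->2 ok]
  13: obs=y cand={0,2,3} pick 0 [2->0 ok]
  14: obs=x cand={1,4} pick 4 [0->4 ok]
  15: obs=y cand={0,2,3} pick 0 [4->0 ok]
  16: obs=y cand={0,2,3} pick 3 [0->3 ok]
  17: obs=y cand={0,2,3} pick 0 [3->0 ok]
  18: obs=y cand={0,2,3} pick 3 [0->3 ok]
  19: obs=y cand={0,2,3} pick 0 [3->0 ok]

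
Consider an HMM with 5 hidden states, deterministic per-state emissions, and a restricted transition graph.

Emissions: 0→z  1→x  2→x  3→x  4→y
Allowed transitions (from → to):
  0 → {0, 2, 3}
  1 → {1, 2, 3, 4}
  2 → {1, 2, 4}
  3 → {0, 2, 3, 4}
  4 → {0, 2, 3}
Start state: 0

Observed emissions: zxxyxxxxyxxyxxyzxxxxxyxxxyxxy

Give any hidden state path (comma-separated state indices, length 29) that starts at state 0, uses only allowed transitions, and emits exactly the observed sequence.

  0: obs=z cand={0} pick 0 [start]
  1: obs=x cand={1,2,3} pick 2 [0->2 ok]
  2: obs=x cand={1,2,3} pick 1 [2->1 ok]
  3: obs=y cand={4} pick 4 [1->4 ok]
  4: obs=x cand={1,2,3} pick 3 [4->3 ok]
  5: obs=x cand={1,2,3} pick 2 [3->2 ok]
  6: obs=x cand={1,2,3} pick 2 [2->2 ok]
  7: obs=x cand={1,2,3} pick 1 [2->1 ok]
  8: obs=y cand={4} pick 4 [1->4 ok]
  9: obs=x cand={1,2,3} pick 3 [4->3 ok]
  10: obs=x cand={1,2,3} pick 2 [3->2 ok]
  11: obs=y cand={4} pick 4 [2->4 ok]
  12: obs=x cand={1,2,3} pick 3 [4->3 ok]
  13: obs=x cand={1,2,3} pick 3 [3->3 ok]
  14: obs=y cand={4} pick 4 [3->4 ok]
  15: obs=z cand={0} pick 0 [4->0 ok]
  16: obs=x cand={1,2,3} pick 3 [0->3 ok]
  17: obs=x cand={1,2,3} pick 3 [3->3 ok]
  18: obs=x cand={1,2,3} pick 2 [3->2 ok]
  19: obs=x cand={1,2,3} pick 2 [2->2 ok]
  20: obs=x cand={1,2,3} pick 1 [2->1 ok]
  21: obs=y cand={4} pick 4 [1->4 ok]
  22: obs=x cand={1,2,3} pick 2 [4->2 ok]
  23: obs=x cand={1,2,3} pick 2 [2->2 ok]
  24: obs=x cand={1,2,3} pick 1 [2->1 ok]
  25: obs=y cand={4} pick 4 [1->4 ok]
  26: obs=x cand={1,2,3} pick 2 [4->2 ok]
  27: obs=x cand={1,2,3} pick 1 [2->1 ok]
  28: obs=y cand={4} pick 4 [1->4 ok]

0,2,1,4,3,2,2,1,4,3,2,4,3,3,4,0,3,3,2,2,1,4,2,2,1,4,2,1,4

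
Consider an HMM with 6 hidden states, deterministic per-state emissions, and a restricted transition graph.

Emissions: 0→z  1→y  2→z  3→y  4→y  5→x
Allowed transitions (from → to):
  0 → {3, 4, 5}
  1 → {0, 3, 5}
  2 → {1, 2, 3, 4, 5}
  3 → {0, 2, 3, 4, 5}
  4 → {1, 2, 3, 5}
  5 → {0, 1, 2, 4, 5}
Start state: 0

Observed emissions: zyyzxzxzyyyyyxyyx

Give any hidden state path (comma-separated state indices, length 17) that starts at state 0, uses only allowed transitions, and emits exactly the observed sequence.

  t0 'z' -> {0,2}, take 0 (start)
  t1 'y' -> {1,3,4}, take 4 (0->4 ok)
  t2 'y' -> {1,3,4}, take 3 (4->3 ok)
  t3 'z' -> {0,2}, take 0 (3->0 ok)
  t4 'x' -> {5}, take 5 (0->5 ok)
  t5 'z' -> {0,2}, take 2 (5->2 ok)
  t6 'x' -> {5}, take 5 (2->5 ok)
  t7 'z' -> {0,2}, take 2 (5->2 ok)
  t8 'y' -> {1,3,4}, take 1 (2->1 ok)
  t9 'y' -> {1,3,4}, take 3 (1->3 ok)
  t10 'y' -> {1,3,4}, take 3 (3->3 ok)
  t11 'y' -> {1,3,4}, take 3 (3->3 ok)
  t12 'y' -> {1,3,4}, take 3 (3->3 ok)
  t13 'x' -> {5}, take 5 (3->5 ok)
  t14 'y' -> {1,3,4}, take 4 (5->4 ok)
  t15 'y' -> {1,3,4}, take 3 (4->3 ok)
  t16 'x' -> {5}, take 5 (3->5 ok)

0,4,3,0,5,2,5,2,1,3,3,3,3,5,4,3,5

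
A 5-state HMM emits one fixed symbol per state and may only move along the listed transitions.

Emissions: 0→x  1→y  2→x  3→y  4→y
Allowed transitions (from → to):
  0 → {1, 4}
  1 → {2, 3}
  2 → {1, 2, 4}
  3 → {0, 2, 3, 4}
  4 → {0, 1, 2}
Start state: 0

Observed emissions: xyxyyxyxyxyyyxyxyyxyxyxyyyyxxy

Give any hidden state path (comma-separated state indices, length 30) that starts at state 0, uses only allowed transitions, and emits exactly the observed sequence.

  0: obs=x cand={0,2} pick 0 [start]
  1: obs=y cand={1,3,4} pick 4 [0->4 ok]
  2: obs=x cand={0,2} pick 2 [4->2 ok]
  3: obs=y cand={1,3,4} pick 4 [2->4 ok]
  4: obs=y cand={1,3,4} pick 1 [4->1 ok]
  5: obs=x cand={0,2} pick 2 [1->2 ok]
  6: obs=y cand={1,3,4} pick 4 [2->4 ok]
  7: obs=x cand={0,2} pick 0 [4->0 ok]
  8: obs=y cand={1,3,4} pick 4 [0->4 ok]
  9: obs=x cand={0,2} pick 0 [4->0 ok]
  10: obs=y cand={1,3,4} pick 1 [0->1 ok]
  11: obs=y cand={1,3,4} pick 3 [1->3 ok]
  12: obs=y cand={1,3,4} pick 3 [3->3 ok]
  13: obs=x cand={0,2} pick 0 [3->0 ok]
  14: obs=y cand={1,3,4} pick 1 [0->1 ok]
  15: obs=x cand={0,2} pick 2 [1->2 ok]
  16: obs=y cand={1,3,4} pick 1 [2->1 ok]
  17: obs=y cand={1,3,4} pick 3 [1->3 ok]
  18: obs=x cand={0,2} pick 2 [3->2 ok]
  19: obs=y cand={1,3,4} pick 1 [2->1 ok]
  20: obs=x cand={0,2} pick 2 [1->2 ok]
  21: obs=y cand={1,3,4} pick 1 [2->1 ok]
  22: obs=x cand={0,2} pick 2 [1->2 ok]
  23: obs=y cand={1,3,4} pick 1 [2->1 ok]
  24: obs=y cand={1,3,4} pick 3 [1->3 ok]
  25: obs=y cand={1,3,4} pick 4 [3->4 ok]
  26: obs=y cand={1,3,4} pick 1 [4->1 ok]
  27: obs=x cand={0,2} pick 2 [1->2 ok]
  28: obs=x cand={0,2} pick 2 [2->2 ok]
  29: obs=y cand={1,3,4} pick 1 [2->1 ok]

0,4,2,4,1,2,4,0,4,0,1,3,3,0,1,2,1,3,2,1,2,1,2,1,3,4,1,2,2,1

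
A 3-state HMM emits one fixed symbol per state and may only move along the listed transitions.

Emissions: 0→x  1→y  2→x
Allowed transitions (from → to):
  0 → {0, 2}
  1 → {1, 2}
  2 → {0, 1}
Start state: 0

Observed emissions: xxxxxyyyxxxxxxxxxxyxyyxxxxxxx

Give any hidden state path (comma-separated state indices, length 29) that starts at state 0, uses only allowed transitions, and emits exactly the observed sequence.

  t0 'x' -> {0,2}, take 0 (start)
  t1 'x' -> {0,2}, take 0 (0->0 ok)
  t2 'x' -> {0,2}, take 2 (0->2 ok)
  t3 'x' -> {0,2}, take 0 (2->0 ok)
  t4 'x' -> {0,2}, take 2 (0->2 ok)
  t5 'y' -> {1}, take 1 (2->1 ok)
  t6 'y' -> {1}, take 1 (1->1 ok)
  t7 'y' -> {1}, take 1 (1->1 ok)
  t8 'x' -> {0,2}, take 2 (1->2 ok)
  t9 'x' -> {0,2}, take 0 (2->0 ok)
  t10 'x' -> {0,2}, take 0 (0->0 ok)
  t11 'x' -> {0,2}, take 0 (0->0 ok)
  t12 'x' -> {0,2}, take 0 (0->0 ok)
  t13 'x' -> {0,2}, take 0 (0->0 ok)
  t14 'x' -> {0,2}, take 0 (0->0 ok)
  t15 'x' -> {0,2}, take 2 (0->2 ok)
  t16 'x' -> {0,2}, take 0 (2->0 ok)
  t17 'x' -> {0,2}, take 2 (0->2 ok)
  t18 'y' -> {1}, take 1 (2->1 ok)
  t19 'x' -> {0,2}, take 2 (1->2 ok)
  t20 'y' -> {1}, take 1 (2->1 ok)
  t21 'y' -> {1}, take 1 (1->1 ok)
  t22 'x' -> {0,2}, take 2 (1->2 ok)
  t23 'x' -> {0,2}, take 0 (2->0 ok)
  t24 'x' -> {0,2}, take 2 (0->2 ok)
  t25 'x' -> {0,2}, take 0 (2->0 ok)
  t26 'x' -> {0,2}, take 0 (0->0 ok)
  t27 'x' -> {0,2}, take 0 (0->0 ok)
  t28 'x' -> {0,2}, take 2 (0->2 ok)

0,0,2,0,2,1,1,1,2,0,0,0,0,0,0,2,0,2,1,2,1,1,2,0,2,0,0,0,2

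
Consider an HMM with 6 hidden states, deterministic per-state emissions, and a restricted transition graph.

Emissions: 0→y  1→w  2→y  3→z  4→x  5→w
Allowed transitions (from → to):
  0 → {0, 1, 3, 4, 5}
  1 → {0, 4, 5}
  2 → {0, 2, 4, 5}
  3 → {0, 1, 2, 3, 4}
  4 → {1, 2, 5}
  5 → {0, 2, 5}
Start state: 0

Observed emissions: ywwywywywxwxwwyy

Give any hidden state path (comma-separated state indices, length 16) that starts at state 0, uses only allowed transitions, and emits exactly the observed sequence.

  pos 0: y in {0,2}, choose 0; start
  pos 1: w in {1,5}, choose 5; 0->5 ok
  pos 2: w in {1,5}, choose 5; 5->5 ok
  pos 3: y in {0,2}, choose 2; 5->2 ok
  pos 4: w in {1,5}, choose 5; 2->5 ok
  pos 5: y in {0,2}, choose 2; 5->2 ok
  pos 6: w in {1,5}, choose 5; 2->5 ok
  pos 7: y in {0,2}, choose 0; 5->0 ok
  pos 8: w in {1,5}, choose 1; 0->1 ok
  pos 9: x in {4}, choose 4; 1->4 ok
  pos 10: w in {1,5}, choose 1; 4->1 ok
  pos 11: x in {4}, choose 4; 1->4 ok
  pos 12: w in {1,5}, choose 1; 4->1 ok
  pos 13: w in {1,5}, choose 5; 1->5 ok
  pos 14: y in {0,2}, choose 2; 5->2 ok
  pos 15: y in {0,2}, choose 0; 2->0 ok

0,5,5,2,5,2,5,0,1,4,1,4,1,5,2,0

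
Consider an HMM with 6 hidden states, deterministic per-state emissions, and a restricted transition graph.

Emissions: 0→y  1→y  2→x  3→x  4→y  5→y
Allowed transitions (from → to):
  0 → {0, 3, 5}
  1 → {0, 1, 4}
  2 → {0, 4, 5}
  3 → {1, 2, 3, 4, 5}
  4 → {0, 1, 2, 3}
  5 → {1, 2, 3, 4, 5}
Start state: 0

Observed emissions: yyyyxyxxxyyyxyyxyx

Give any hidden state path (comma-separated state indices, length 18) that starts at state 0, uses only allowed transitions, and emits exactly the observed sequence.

0,0,0,5,2,5,3,3,2,4,0,0,3,5,4,2,4,3

  0: obs=y cand={0,1,4,5} pick 0 [start]
  1: obs=y cand={0,1,4,5} pick 0 [0->0 ok]
  2: obs=y cand={0,1,4,5} pick 0 [0->0 ok]
  3: obs=y cand={0,1,4,5} pick 5 [0->5 ok]
  4: obs=x cand={2,3} pick 2 [5->2 ok]
  5: obs=y cand={0,1,4,5} pick 5 [2->5 ok]
  6: obs=x cand={2,3} pick 3 [5->3 ok]
  7: obs=x cand={2,3} pick 3 [3->3 ok]
  8: obs=x cand={2,3} pick 2 [3->2 ok]
  9: obs=y cand={0,1,4,5} pick 4 [2->4 ok]
  10: obs=y cand={0,1,4,5} pick 0 [4->0 ok]
  11: obs=y cand={0,1,4,5} pick 0 [0->0 ok]
  12: obs=x cand={2,3} pick 3 [0->3 ok]
  13: obs=y cand={0,1,4,5} pick 5 [3->5 ok]
  14: obs=y cand={0,1,4,5} pick 4 [5->4 ok]
  15: obs=x cand={2,3} pick 2 [4->2 ok]
  16: obs=y cand={0,1,4,5} pick 4 [2->4 ok]
  17: obs=x cand={2,3} pick 3 [4->3 ok]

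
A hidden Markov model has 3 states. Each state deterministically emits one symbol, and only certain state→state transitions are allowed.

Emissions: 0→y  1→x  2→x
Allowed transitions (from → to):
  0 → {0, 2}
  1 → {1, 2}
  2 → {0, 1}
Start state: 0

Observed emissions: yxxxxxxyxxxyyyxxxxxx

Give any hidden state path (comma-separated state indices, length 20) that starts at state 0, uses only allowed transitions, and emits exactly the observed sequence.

  t0 'y' -> {0}, take 0 (start)
  t1 'x' -> {1,2}, take 2 (0->2 ok)
  t2 'x' -> {1,2}, take 1 (2->1 ok)
  t3 'x' -> {1,2}, take 1 (1->1 ok)
  t4 'x' -> {1,2}, take 1 (1->1 ok)
  t5 'x' -> {1,2}, take 1 (1->1 ok)
  t6 'x' -> {1,2}, take 2 (1->2 ok)
  t7 'y' -> {0}, take 0 (2->0 ok)
  t8 'x' -> {1,2}, take 2 (0->2 ok)
  t9 'x' -> {1,2}, take 1 (2->1 ok)
  t10 'x' -> {1,2}, take 2 (1->2 ok)
  t11 'y' -> {0}, take 0 (2->0 ok)
  t12 'y' -> {0}, take 0 (0->0 ok)
  t13 'y' -> {0}, take 0 (0->0 ok)
  t14 'x' -> {1,2}, take 2 (0->2 ok)
  t15 'x' -> {1,2}, take 1 (2->1 ok)
  t16 'x' -> {1,2}, take 1 (1->1 ok)
  t17 'x' -> {1,2}, take 2 (1->2 ok)
  t18 'x' -> {1,2}, take 1 (2->1 ok)
  t19 'x' -> {1,2}, take 2 (1->2 ok)

0,2,1,1,1,1,2,0,2,1,2,0,0,0,2,1,1,2,1,2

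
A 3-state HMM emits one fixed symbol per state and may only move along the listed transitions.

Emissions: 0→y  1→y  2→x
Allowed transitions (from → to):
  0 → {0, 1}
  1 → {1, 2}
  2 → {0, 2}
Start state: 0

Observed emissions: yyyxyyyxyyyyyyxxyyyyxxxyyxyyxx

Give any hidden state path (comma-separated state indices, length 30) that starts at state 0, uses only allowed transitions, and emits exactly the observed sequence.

  [0] y  {0,1}  => 0  start
  [1] y  {0,1}  => 1  0->1 ok
  [2] y  {0,1}  => 1  1->1 ok
  [3] x  {2}  => 2  1->2 ok
  [4] y  {0,1}  => 0  2->0 ok
  [5] y  {0,1}  => 0  0->0 ok
  [6] y  {0,1}  => 1  0->1 ok
  [7] x  {2}  => 2  1->2 ok
  [8] y  {0,1}  => 0  2->0 ok
  [9] y  {0,1}  => 0  0->0 ok
  [10] y  {0,1}  => 0  0->0 ok
  [11] y  {0,1}  => 0  0->0 ok
  [12] y  {0,1}  => 0  0->0 ok
  [13] y  {0,1}  => 1  0->1 ok
  [14] x  {2}  => 2  1->2 ok
  [15] x  {2}  => 2  2->2 ok
  [16] y  {0,1}  => 0  2->0 ok
  [17] y  {0,1}  => 1  0->1 ok
  [18] y  {0,1}  => 1  1->1 ok
  [19] y  {0,1}  => 1  1->1 ok
  [20] x  {2}  => 2  1->2 ok
  [21] x  {2}  => 2  2->2 ok
  [22] x  {2}  => 2  2->2 ok
  [23] y  {0,1}  => 0  2->0 ok
  [24] y  {0,1}  => 1  0->1 ok
  [25] x  {2}  => 2  1->2 ok
  [26] y  {0,1}  => 0  2->0 ok
  [27] y  {0,1}  => 1  0->1 ok
  [28] x  {2}  => 2  1->2 ok
  [29] x  {2}  => 2  2->2 ok

0,1,1,2,0,0,1,2,0,0,0,0,0,1,2,2,0,1,1,1,2,2,2,0,1,2,0,1,2,2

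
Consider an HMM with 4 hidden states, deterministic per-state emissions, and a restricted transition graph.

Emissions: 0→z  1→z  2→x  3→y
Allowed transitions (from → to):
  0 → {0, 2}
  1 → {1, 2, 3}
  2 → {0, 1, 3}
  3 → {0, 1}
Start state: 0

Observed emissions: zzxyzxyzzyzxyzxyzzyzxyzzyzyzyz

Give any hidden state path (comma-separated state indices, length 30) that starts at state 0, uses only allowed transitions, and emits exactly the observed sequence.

  0: obs=z cand={0,1} pick 0 [start]
  1: obs=z cand={0,1} pick 0 [0->0 ok]
  2: obs=x cand={2} pick 2 [0->2 ok]
  3: obs=y cand={3} pick 3 [2->3 ok]
  4: obs=z cand={0,1} pick 1 [3->1 ok]
  5: obs=x cand={2} pick 2 [1->2 ok]
  6: obs=y cand={3} pick 3 [2->3 ok]
  7: obs=z cand={0,1} pick 1 [3->1 ok]
  8: obs=z cand={0,1} pick 1 [1->1 ok]
  9: obs=y cand={3} pick 3 [1->3 ok]
  10: obs=z cand={0,1} pick 1 [3->1 ok]
  11: obs=x cand={2} pick 2 [1->2 ok]
  12: obs=y cand={3} pick 3 [2->3 ok]
  13: obs=z cand={0,1} pick 0 [3->0 ok]
  14: obs=x cand={2} pick 2 [0->2 ok]
  15: obs=y cand={3} pick 3 [2->3 ok]
  16: obs=z cand={0,1} pick 1 [3->1 ok]
  17: obs=z cand={0,1} pick 1 [1->1 ok]
  18: obs=y cand={3} pick 3 [1->3 ok]
  19: obs=z cand={0,1} pick 1 [3->1 ok]
  20: obs=x cand={2} pick 2 [1->2 ok]
  21: obs=y cand={3} pick 3 [2->3 ok]
  22: obs=z cand={0,1} pick 1 [3->1 ok]
  23: obs=z cand={0,1} pick 1 [1->1 ok]
  24: obs=y cand={3} pick 3 [1->3 ok]
  25: obs=z cand={0,1} pick 1 [3->1 ok]
  26: obs=y cand={3} pick 3 [1->3 ok]
  27: obs=z cand={0,1} pick 1 [3->1 ok]
  28: obs=y cand={3} pick 3 [1->3 ok]
  29: obs=z cand={0,1} pick 1 [3->1 ok]

0,0,2,3,1,2,3,1,1,3,1,2,3,0,2,3,1,1,3,1,2,3,1,1,3,1,3,1,3,1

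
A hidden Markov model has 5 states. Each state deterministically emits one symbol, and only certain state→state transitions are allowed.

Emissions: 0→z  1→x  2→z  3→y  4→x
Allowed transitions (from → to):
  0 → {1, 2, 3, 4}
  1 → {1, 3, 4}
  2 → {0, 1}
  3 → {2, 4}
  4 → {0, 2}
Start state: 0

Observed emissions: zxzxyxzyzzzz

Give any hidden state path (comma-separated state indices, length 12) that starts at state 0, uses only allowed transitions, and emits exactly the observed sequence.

  pos 0: z in {0,2}, choose 0; start
  pos 1: x in {1,4}, choose 4; 0->4 ok
  pos 2: z in {0,2}, choose 0; 4->0 ok
  pos 3: x in {1,4}, choose 1; 0->1 ok
  pos 4: y in {3}, choose 3; 1->3 ok
  pos 5: x in {1,4}, choose 4; 3->4 ok
  pos 6: z in {0,2}, choose 0; 4->0 ok
  pos 7: y in {3}, choose 3; 0->3 ok
  pos 8: z in {0,2}, choose 2; 3->2 ok
  pos 9: z in {0,2}, choose 0; 2->0 ok
  pos 10: z in {0,2}, choose 2; 0->2 ok
  pos 11: z in {0,2}, choose 0; 2->0 ok

0,4,0,1,3,4,0,3,2,0,2,0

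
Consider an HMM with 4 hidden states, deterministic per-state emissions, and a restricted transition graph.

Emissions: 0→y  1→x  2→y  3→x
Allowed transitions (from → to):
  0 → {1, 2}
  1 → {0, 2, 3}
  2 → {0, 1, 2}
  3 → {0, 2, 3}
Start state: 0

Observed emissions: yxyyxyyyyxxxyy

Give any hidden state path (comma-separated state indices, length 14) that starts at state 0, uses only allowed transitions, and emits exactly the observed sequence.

0,1,0,2,1,0,2,2,0,1,3,3,0,2

  [0] y  {0,2}  => 0  start
  [1] x  {1,3}  => 1  0->1 ok
  [2] y  {0,2}  => 0  1->0 ok
  [3] y  {0,2}  => 2  0->2 ok
  [4] x  {1,3}  => 1  2->1 ok
  [5] y  {0,2}  => 0  1->0 ok
  [6] y  {0,2}  => 2  0->2 ok
  [7] y  {0,2}  => 2  2->2 ok
  [8] y  {0,2}  => 0  2->0 ok
  [9] x  {1,3}  => 1  0->1 ok
  [10] x  {1,3}  => 3  1->3 ok
  [11] x  {1,3}  => 3  3->3 ok
  [12] y  {0,2}  => 0  3->0 ok
  [13] y  {0,2}  => 2  0->2 ok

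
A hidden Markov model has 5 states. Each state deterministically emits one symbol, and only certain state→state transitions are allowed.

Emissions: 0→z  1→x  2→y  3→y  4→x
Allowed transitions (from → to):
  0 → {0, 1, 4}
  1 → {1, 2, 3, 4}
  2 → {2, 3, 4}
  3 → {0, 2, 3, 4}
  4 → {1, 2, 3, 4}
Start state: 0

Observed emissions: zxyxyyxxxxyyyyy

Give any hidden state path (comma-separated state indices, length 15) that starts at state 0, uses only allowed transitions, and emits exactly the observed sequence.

  0: obs=z cand={0} pick 0 [start]
  1: obs=x cand={1,4} pick 4 [0->4 ok]
  2: obs=y cand={2,3} pick 2 [4->2 ok]
  3: obs=x cand={1,4} pick 4 [2->4 ok]
  4: obs=y cand={2,3} pick 3 [4->3 ok]
  5: obs=y cand={2,3} pick 3 [3->3 ok]
  6: obs=x cand={1,4} pick 4 [3->4 ok]
  7: obs=x cand={1,4} pick 4 [4->4 ok]
  8: obs=x cand={1,4} pick 1 [4->1 ok]
  9: obs=x cand={1,4} pick 4 [1->4 ok]
  10: obs=y cand={2,3} pick 3 [4->3 ok]
  11: obs=y cand={2,3} pick 3 [3->3 ok]
  12: obs=y cand={2,3} pick 3 [3->3 ok]
  13: obs=y cand={2,3} pick 2 [3->2 ok]
  14: obs=y cand={2,3} pick 2 [2->2 ok]

0,4,2,4,3,3,4,4,1,4,3,3,3,2,2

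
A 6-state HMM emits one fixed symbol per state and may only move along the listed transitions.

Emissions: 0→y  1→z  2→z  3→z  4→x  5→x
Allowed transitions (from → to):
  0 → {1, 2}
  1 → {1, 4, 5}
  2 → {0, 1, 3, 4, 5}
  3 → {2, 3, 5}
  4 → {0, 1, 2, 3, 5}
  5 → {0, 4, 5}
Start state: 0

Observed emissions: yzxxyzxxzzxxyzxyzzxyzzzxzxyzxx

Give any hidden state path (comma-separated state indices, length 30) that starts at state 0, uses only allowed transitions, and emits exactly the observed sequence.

  pos 0: y in {0}, choose 0; start
  pos 1: z in {1,2,3}, choose 2; 0->2 ok
  pos 2: x in {4,5}, choose 5; 2->5 ok
  pos 3: x in {4,5}, choose 4; 5->4 ok
  pos 4: y in {0}, choose 0; 4->0 ok
  pos 5: z in {1,2,3}, choose 1; 0->1 ok
  pos 6: x in {4,5}, choose 5; 1->5 ok
  pos 7: x in {4,5}, choose 4; 5->4 ok
  pos 8: z in {1,2,3}, choose 3; 4->3 ok
  pos 9: z in {1,2,3}, choose 2; 3->2 ok
  pos 10: x in {4,5}, choose 5; 2->5 ok
  pos 11: x in {4,5}, choose 4; 5->4 ok
  pos 12: y in {0}, choose 0; 4->0 ok
  pos 13: z in {1,2,3}, choose 1; 0->1 ok
  pos 14: x in {4,5}, choose 5; 1->5 ok
  pos 15: y in {0}, choose 0; 5->0 ok
  pos 16: z in {1,2,3}, choose 2; 0->2 ok
  pos 17: z in {1,2,3}, choose 1; 2->1 ok
  pos 18: x in {4,5}, choose 5; 1->5 ok
  pos 19: y in {0}, choose 0; 5->0 ok
  pos 20: z in {1,2,3}, choose 1; 0->1 ok
  pos 21: z in {1,2,3}, choose 1; 1->1 ok
  pos 22: z in {1,2,3}, choose 1; 1->1 ok
  pos 23: x in {4,5}, choose 4; 1->4 ok
  pos 24: z in {1,2,3}, choose 3; 4->3 ok
  pos 25: x in {4,5}, choose 5; 3->5 ok
  pos 26: y in {0}, choose 0; 5->0 ok
  pos 27: z in {1,2,3}, choose 1; 0->1 ok
  pos 28: x in {4,5}, choose 5; 1->5 ok
  pos 29: x in {4,5}, choose 5; 5->5 ok

0,2,5,4,0,1,5,4,3,2,5,4,0,1,5,0,2,1,5,0,1,1,1,4,3,5,0,1,5,5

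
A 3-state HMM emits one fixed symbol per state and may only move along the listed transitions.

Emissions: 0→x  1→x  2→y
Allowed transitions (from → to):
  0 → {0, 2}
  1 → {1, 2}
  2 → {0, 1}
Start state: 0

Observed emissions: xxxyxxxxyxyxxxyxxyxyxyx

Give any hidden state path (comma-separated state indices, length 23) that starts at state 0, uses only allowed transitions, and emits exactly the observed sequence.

  [0] x  {0,1}  => 0  start
  [1] x  {0,1}  => 0  0->0 ok
  [2] x  {0,1}  => 0  0->0 ok
  [3] y  {2}  => 2  0->2 ok
  [4] x  {0,1}  => 1  2->1 ok
  [5] x  {0,1}  => 1  1->1 ok
  [6] x  {0,1}  => 1  1->1 ok
  [7] x  {0,1}  => 1  1->1 ok
  [8] y  {2}  => 2  1->2 ok
  [9] x  {0,1}  => 1  2->1 ok
  [10] y  {2}  => 2  1->2 ok
  [11] x  {0,1}  => 0  2->0 ok
  [12] x  {0,1}  => 0  0->0 ok
  [13] x  {0,1}  => 0  0->0 ok
  [14] y  {2}  => 2  0->2 ok
  [15] x  {0,1}  => 0  2->0 ok
  [16] x  {0,1}  => 0  0->0 ok
  [17] y  {2}  => 2  0->2 ok
  [18] x  {0,1}  => 0  2->0 ok
  [19] y  {2}  => 2  0->2 ok
  [20] x  {0,1}  => 0  2->0 ok
  [21] y  {2}  => 2  0->2 ok
  [22] x  {0,1}  => 0  2->0 ok

0,0,0,2,1,1,1,1,2,1,2,0,0,0,2,0,0,2,0,2,0,2,0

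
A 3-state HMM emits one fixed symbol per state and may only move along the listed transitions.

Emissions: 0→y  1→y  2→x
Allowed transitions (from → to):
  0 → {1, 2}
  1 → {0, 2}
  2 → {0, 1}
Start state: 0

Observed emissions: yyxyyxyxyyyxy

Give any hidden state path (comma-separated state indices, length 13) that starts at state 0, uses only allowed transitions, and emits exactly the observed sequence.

0,1,2,1,0,2,0,2,0,1,0,2,1

  t0 'y' -> {0,1}, take 0 (start)
  t1 'y' -> {0,1}, take 1 (0->1 ok)
  t2 'x' -> {2}, take 2 (1->2 ok)
  t3 'y' -> {0,1}, take 1 (2->1 ok)
  t4 'y' -> {0,1}, take 0 (1->0 ok)
  t5 'x' -> {2}, take 2 (0->2 ok)
  t6 'y' -> {0,1}, take 0 (2->0 ok)
  t7 'x' -> {2}, take 2 (0->2 ok)
  t8 'y' -> {0,1}, take 0 (2->0 ok)
  t9 'y' -> {0,1}, take 1 (0->1 ok)
  t10 'y' -> {0,1}, take 0 (1->0 ok)
  t11 'x' -> {2}, take 2 (0->2 ok)
  t12 'y' -> {0,1}, take 1 (2->1 ok)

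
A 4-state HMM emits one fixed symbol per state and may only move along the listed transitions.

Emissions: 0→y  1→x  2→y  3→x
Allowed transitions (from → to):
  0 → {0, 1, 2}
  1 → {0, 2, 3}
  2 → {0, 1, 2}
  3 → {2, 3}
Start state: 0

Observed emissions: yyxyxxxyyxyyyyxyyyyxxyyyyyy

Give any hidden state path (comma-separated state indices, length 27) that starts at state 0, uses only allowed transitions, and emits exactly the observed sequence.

0,0,1,0,1,3,3,2,0,1,2,0,2,2,1,0,0,0,2,1,3,2,2,2,2,2,0

  [0] y  {0,2}  => 0  start
  [1] y  {0,2}  => 0  0->0 ok
  [2] x  {1,3}  => 1  0->1 ok
  [3] y  {0,2}  => 0  1->0 ok
  [4] x  {1,3}  => 1  0->1 ok
  [5] x  {1,3}  => 3  1->3 ok
  [6] x  {1,3}  => 3  3->3 ok
  [7] y  {0,2}  => 2  3->2 ok
  [8] y  {0,2}  => 0  2->0 ok
  [9] x  {1,3}  => 1  0->1 ok
  [10] y  {0,2}  => 2  1->2 ok
  [11] y  {0,2}  => 0  2->0 ok
  [12] y  {0,2}  => 2  0->2 ok
  [13] y  {0,2}  => 2  2->2 ok
  [14] x  {1,3}  => 1  2->1 ok
  [15] y  {0,2}  => 0  1->0 ok
  [16] y  {0,2}  => 0  0->0 ok
  [17] y  {0,2}  => 0  0->0 ok
  [18] y  {0,2}  => 2  0->2 ok
  [19] x  {1,3}  => 1  2->1 ok
  [20] x  {1,3}  => 3  1->3 ok
  [21] y  {0,2}  => 2  3->2 ok
  [22] y  {0,2}  => 2  2->2 ok
  [23] y  {0,2}  => 2  2->2 ok
  [24] y  {0,2}  => 2  2->2 ok
  [25] y  {0,2}  => 2  2->2 ok
  [26] y  {0,2}  => 0  2->0 ok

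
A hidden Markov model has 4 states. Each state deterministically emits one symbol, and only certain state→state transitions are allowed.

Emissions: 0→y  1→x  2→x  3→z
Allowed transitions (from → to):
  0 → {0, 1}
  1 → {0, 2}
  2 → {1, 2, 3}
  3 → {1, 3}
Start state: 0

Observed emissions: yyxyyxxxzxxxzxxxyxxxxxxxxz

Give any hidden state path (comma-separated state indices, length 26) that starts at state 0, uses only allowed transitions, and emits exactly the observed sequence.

0,0,1,0,0,1,2,2,3,1,2,2,3,1,2,1,0,1,2,2,2,1,2,2,2,3

  [0] y  {0}  => 0  start
  [1] y  {0}  => 0  0->0 ok
  [2] x  {1,2}  => 1  0->1 ok
  [3] y  {0}  => 0  1->0 ok
  [4] y  {0}  => 0  0->0 ok
  [5] x  {1,2}  => 1  0->1 ok
  [6] x  {1,2}  => 2  1->2 ok
  [7] x  {1,2}  => 2  2->2 ok
  [8] z  {3}  => 3  2->3 ok
  [9] x  {1,2}  => 1  3->1 ok
  [10] x  {1,2}  => 2  1->2 ok
  [11] x  {1,2}  => 2  2->2 ok
  [12] z  {3}  => 3  2->3 ok
  [13] x  {1,2}  => 1  3->1 ok
  [14] x  {1,2}  => 2  1->2 ok
  [15] x  {1,2}  => 1  2->1 ok
  [16] y  {0}  => 0  1->0 ok
  [17] x  {1,2}  => 1  0->1 ok
  [18] x  {1,2}  => 2  1->2 ok
  [19] x  {1,2}  => 2  2->2 ok
  [20] x  {1,2}  => 2  2->2 ok
  [21] x  {1,2}  => 1  2->1 ok
  [22] x  {1,2}  => 2  1->2 ok
  [23] x  {1,2}  => 2  2->2 ok
  [24] x  {1,2}  => 2  2->2 ok
  [25] z  {3}  => 3  2->3 ok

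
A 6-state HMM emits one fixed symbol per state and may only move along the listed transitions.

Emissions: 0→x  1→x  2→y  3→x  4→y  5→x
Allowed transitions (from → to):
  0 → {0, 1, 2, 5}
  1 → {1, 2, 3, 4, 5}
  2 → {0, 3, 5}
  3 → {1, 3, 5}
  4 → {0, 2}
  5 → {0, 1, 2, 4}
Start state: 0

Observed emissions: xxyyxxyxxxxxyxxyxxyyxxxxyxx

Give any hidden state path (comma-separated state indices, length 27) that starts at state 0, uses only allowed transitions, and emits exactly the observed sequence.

  t0 'x' -> {0,1,3,5}, take 0 (start)
  t1 'x' -> {0,1,3,5}, take 5 (0->5 ok)
  t2 'y' -> {2,4}, take 4 (5->4 ok)
  t3 'y' -> {2,4}, take 2 (4->2 ok)
  t4 'x' -> {0,1,3,5}, take 0 (2->0 ok)
  t5 'x' -> {0,1,3,5}, take 1 (0->1 ok)
  t6 'y' -> {2,4}, take 4 (1->4 ok)
  t7 'x' -> {0,1,3,5}, take 0 (4->0 ok)
  t8 'x' -> {0,1,3,5}, take 0 (0->0 ok)
  t9 'x' -> {0,1,3,5}, take 1 (0->1 ok)
  t10 'x' -> {0,1,3,5}, take 5 (1->5 ok)
  t11 'x' -> {0,1,3,5}, take 0 (5->0 ok)
  t12 'y' -> {2,4}, take 2 (0->2 ok)
  t13 'x' -> {0,1,3,5}, take 3 (2->3 ok)
  t14 'x' -> {0,1,3,5}, take 1 (3->1 ok)
  t15 'y' -> {2,4}, take 2 (1->2 ok)
  t16 'x' -> {0,1,3,5}, take 3 (2->3 ok)
  t17 'x' -> {0,1,3,5}, take 1 (3->1 ok)
  t18 'y' -> {2,4}, take 4 (1->4 ok)
  t19 'y' -> {2,4}, take 2 (4->2 ok)
  t20 'x' -> {0,1,3,5}, take 3 (2->3 ok)
  t21 'x' -> {0,1,3,5}, take 3 (3->3 ok)
  t22 'x' -> {0,1,3,5}, take 3 (3->3 ok)
  t23 'x' -> {0,1,3,5}, take 5 (3->5 ok)
  t24 'y' -> {2,4}, take 2 (5->2 ok)
  t25 'x' -> {0,1,3,5}, take 0 (2->0 ok)
  t26 'x' -> {0,1,3,5}, take 1 (0->1 ok)

0,5,4,2,0,1,4,0,0,1,5,0,2,3,1,2,3,1,4,2,3,3,3,5,2,0,1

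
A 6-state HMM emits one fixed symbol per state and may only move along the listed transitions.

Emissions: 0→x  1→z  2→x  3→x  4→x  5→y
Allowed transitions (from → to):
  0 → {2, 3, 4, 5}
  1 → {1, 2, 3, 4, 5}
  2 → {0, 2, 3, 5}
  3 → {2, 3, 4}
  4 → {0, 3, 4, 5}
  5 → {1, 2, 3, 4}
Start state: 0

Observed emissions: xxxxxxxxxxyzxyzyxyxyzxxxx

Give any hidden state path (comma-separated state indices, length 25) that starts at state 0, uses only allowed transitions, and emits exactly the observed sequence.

0,4,3,3,4,0,3,4,4,0,5,1,2,5,1,5,2,5,4,5,1,4,3,2,0

  [0] x  {0,2,3,4}  => 0  start
  [1] x  {0,2,3,4}  => 4  0->4 ok
  [2] x  {0,2,3,4}  => 3  4->3 ok
  [3] x  {0,2,3,4}  => 3  3->3 ok
  [4] x  {0,2,3,4}  => 4  3->4 ok
  [5] x  {0,2,3,4}  => 0  4->0 ok
  [6] x  {0,2,3,4}  => 3  0->3 ok
  [7] x  {0,2,3,4}  => 4  3->4 ok
  [8] x  {0,2,3,4}  => 4  4->4 ok
  [9] x  {0,2,3,4}  => 0  4->0 ok
  [10] y  {5}  => 5  0->5 ok
  [11] z  {1}  => 1  5->1 ok
  [12] x  {0,2,3,4}  => 2  1->2 ok
  [13] y  {5}  => 5  2->5 ok
  [14] z  {1}  => 1  5->1 ok
  [15] y  {5}  => 5  1->5 ok
  [16] x  {0,2,3,4}  => 2  5->2 ok
  [17] y  {5}  => 5  2->5 ok
  [18] x  {0,2,3,4}  => 4  5->4 ok
  [19] y  {5}  => 5  4->5 ok
  [20] z  {1}  => 1  5->1 ok
  [21] x  {0,2,3,4}  => 4  1->4 ok
  [22] x  {0,2,3,4}  => 3  4->3 ok
  [23] x  {0,2,3,4}  => 2  3->2 ok
  [24] x  {0,2,3,4}  => 0  2->0 ok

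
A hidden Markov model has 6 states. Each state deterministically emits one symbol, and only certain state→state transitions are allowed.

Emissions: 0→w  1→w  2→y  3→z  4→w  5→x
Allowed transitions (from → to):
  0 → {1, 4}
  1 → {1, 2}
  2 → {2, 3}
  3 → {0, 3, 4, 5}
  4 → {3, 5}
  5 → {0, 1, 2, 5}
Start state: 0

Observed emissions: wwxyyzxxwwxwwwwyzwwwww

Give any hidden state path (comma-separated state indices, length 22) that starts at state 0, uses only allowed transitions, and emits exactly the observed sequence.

  pos 0: w in {0,1,4}, choose 0; start
  pos 1: w in {0,1,4}, choose 4; 0->4 ok
  pos 2: x in {5}, choose 5; 4->5 ok
  pos 3: y in {2}, choose 2; 5->2 ok
  pos 4: y in {2}, choose 2; 2->2 ok
  pos 5: z in {3}, choose 3; 2->3 ok
  pos 6: x in {5}, choose 5; 3->5 ok
  pos 7: x in {5}, choose 5; 5->5 ok
  pos 8: w in {0,1,4}, choose 0; 5->0 ok
  pos 9: w in {0,1,4}, choose 4; 0->4 ok
  pos 10: x in {5}, choose 5; 4->5 ok
  pos 11: w in {0,1,4}, choose 0; 5->0 ok
  pos 12: w in {0,1,4}, choose 1; 0->1 ok
  pos 13: w in {0,1,4}, choose 1; 1->1 ok
  pos 14: w in {0,1,4}, choose 1; 1->1 ok
  pos 15: y in {2}, choose 2; 1->2 ok
  pos 16: z in {3}, choose 3; 2->3 ok
  pos 17: w in {0,1,4}, choose 0; 3->0 ok
  pos 18: w in {0,1,4}, choose 1; 0->1 ok
  pos 19: w in {0,1,4}, choose 1; 1->1 ok
  pos 20: w in {0,1,4}, choose 1; 1->1 ok
  pos 21: w in {0,1,4}, choose 1; 1->1 ok

0,4,5,2,2,3,5,5,0,4,5,0,1,1,1,2,3,0,1,1,1,1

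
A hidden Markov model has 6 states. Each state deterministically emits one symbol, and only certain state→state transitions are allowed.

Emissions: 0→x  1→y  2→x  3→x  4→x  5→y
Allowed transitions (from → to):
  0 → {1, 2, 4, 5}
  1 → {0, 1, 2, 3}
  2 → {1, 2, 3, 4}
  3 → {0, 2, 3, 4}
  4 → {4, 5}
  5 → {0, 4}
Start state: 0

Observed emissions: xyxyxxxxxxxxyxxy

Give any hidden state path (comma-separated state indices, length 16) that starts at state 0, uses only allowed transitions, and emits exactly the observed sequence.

0,5,0,5,0,2,2,3,2,2,4,4,5,4,4,5

  0: obs=x cand={0,2,3,4} pick 0 [start]
  1: obs=y cand={1,5} pick 5 [0->5 ok]
  2: obs=x cand={0,2,3,4} pick 0 [5->0 ok]
  3: obs=y cand={1,5} pick 5 [0->5 ok]
  4: obs=x cand={0,2,3,4} pick 0 [5->0 ok]
  5: obs=x cand={0,2,3,4} pick 2 [0->2 ok]
  6: obs=x cand={0,2,3,4} pick 2 [2->2 ok]
  7: obs=x cand={0,2,3,4} pick 3 [2->3 ok]
  8: obs=x cand={0,2,3,4} pick 2 [3->2 ok]
  9: obs=x cand={0,2,3,4} pick 2 [2->2 ok]
  10: obs=x cand={0,2,3,4} pick 4 [2->4 ok]
  11: obs=x cand={0,2,3,4} pick 4 [4->4 ok]
  12: obs=y cand={1,5} pick 5 [4->5 ok]
  13: obs=x cand={0,2,3,4} pick 4 [5->4 ok]
  14: obs=x cand={0,2,3,4} pick 4 [4->4 ok]
  15: obs=y cand={1,5} pick 5 [4->5 ok]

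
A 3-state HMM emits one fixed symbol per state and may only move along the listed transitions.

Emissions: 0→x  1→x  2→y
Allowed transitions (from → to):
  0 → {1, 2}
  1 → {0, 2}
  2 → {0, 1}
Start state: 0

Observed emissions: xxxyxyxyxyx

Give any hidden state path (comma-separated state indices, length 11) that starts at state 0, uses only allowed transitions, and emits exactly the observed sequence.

  [0] x  {0,1}  => 0  start
  [1] x  {0,1}  => 1  0->1 ok
  [2] x  {0,1}  => 0  1->0 ok
  [3] y  {2}  => 2  0->2 ok
  [4] x  {0,1}  => 1  2->1 ok
  [5] y  {2}  => 2  1->2 ok
  [6] x  {0,1}  => 0  2->0 ok
  [7] y  {2}  => 2  0->2 ok
  [8] x  {0,1}  => 1  2->1 ok
  [9] y  {2}  => 2  1->2 ok
  [10] x  {0,1}  => 0  2->0 ok

0,1,0,2,1,2,0,2,1,2,0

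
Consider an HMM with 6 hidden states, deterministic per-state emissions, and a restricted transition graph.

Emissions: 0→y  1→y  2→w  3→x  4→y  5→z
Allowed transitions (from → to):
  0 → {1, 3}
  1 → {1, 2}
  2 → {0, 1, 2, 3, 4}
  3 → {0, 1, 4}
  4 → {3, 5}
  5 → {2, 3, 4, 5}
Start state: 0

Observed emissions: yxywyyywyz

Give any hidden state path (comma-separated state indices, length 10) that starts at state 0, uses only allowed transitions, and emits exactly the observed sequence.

0,3,1,2,0,1,1,2,4,5

  t0 'y' -> {0,1,4}, take 0 (start)
  t1 'x' -> {3}, take 3 (0->3 ok)
  t2 'y' -> {0,1,4}, take 1 (3->1 ok)
  t3 'w' -> {2}, take 2 (1->2 ok)
  t4 'y' -> {0,1,4}, take 0 (2->0 ok)
  t5 'y' -> {0,1,4}, take 1 (0->1 ok)
  t6 'y' -> {0,1,4}, take 1 (1->1 ok)
  t7 'w' -> {2}, take 2 (1->2 ok)
  t8 'y' -> {0,1,4}, take 4 (2->4 ok)
  t9 'z' -> {5}, take 5 (4->5 ok)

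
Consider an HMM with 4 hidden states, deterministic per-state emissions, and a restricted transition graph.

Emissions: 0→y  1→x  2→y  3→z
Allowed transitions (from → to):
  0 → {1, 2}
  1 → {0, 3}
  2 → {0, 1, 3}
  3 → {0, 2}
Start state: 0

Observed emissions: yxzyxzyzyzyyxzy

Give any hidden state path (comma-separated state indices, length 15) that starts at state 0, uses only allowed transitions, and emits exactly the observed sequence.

  t0 'y' -> {0,2}, take 0 (start)
  t1 'x' -> {1}, take 1 (0->1 ok)
  t2 'z' -> {3}, take 3 (1->3 ok)
  t3 'y' -> {0,2}, take 0 (3->0 ok)
  t4 'x' -> {1}, take 1 (0->1 ok)
  t5 'z' -> {3}, take 3 (1->3 ok)
  t6 'y' -> {0,2}, take 2 (3->2 ok)
  t7 'z' -> {3}, take 3 (2->3 ok)
  t8 'y' -> {0,2}, take 2 (3->2 ok)
  t9 'z' -> {3}, take 3 (2->3 ok)
  t10 'y' -> {0,2}, take 2 (3->2 ok)
  t11 'y' -> {0,2}, take 0 (2->0 ok)
  t12 'x' -> {1}, take 1 (0->1 ok)
  t13 'z' -> {3}, take 3 (1->3 ok)
  t14 'y' -> {0,2}, take 2 (3->2 ok)

0,1,3,0,1,3,2,3,2,3,2,0,1,3,2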